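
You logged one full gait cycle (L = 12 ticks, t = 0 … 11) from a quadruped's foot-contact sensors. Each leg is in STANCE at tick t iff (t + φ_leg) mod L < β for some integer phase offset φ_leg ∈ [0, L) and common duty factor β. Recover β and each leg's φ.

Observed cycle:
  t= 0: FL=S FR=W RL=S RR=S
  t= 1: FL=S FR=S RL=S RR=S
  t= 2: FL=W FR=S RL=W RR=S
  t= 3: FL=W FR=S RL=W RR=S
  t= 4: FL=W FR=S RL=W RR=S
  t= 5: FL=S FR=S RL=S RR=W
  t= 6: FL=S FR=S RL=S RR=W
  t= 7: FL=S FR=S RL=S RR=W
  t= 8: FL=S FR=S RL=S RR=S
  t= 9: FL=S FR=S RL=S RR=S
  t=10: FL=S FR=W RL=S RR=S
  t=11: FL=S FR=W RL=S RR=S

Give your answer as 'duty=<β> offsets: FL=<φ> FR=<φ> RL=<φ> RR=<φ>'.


duty β = stance ticks per leg = 9
FL: stance ticks = 9; W→S at t=5 → φ=7
FR: stance ticks = 9; W→S at t=1 → φ=11
RL: stance ticks = 9; W→S at t=5 → φ=7
RR: stance ticks = 9; W→S at t=8 → φ=4

duty=9 offsets: FL=7 FR=11 RL=7 RR=4


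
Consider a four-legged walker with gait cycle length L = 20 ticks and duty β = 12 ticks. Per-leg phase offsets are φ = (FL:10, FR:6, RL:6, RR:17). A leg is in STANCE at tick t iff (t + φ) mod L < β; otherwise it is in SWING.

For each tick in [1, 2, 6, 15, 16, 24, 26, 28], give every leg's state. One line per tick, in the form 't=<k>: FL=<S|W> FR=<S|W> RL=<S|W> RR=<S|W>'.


t=1: phase=(11,7,7,18) vs β=12 → FL=S FR=S RL=S RR=W
t=2: phase=(12,8,8,19) vs β=12 → FL=W FR=S RL=S RR=W
t=6: phase=(16,12,12,3) vs β=12 → FL=W FR=W RL=W RR=S
t=15: phase=(5,1,1,12) vs β=12 → FL=S FR=S RL=S RR=W
t=16: phase=(6,2,2,13) vs β=12 → FL=S FR=S RL=S RR=W
t=24: phase=(14,10,10,1) vs β=12 → FL=W FR=S RL=S RR=S
t=26: phase=(16,12,12,3) vs β=12 → FL=W FR=W RL=W RR=S
t=28: phase=(18,14,14,5) vs β=12 → FL=W FR=W RL=W RR=S

t=1: FL=S FR=S RL=S RR=W
t=2: FL=W FR=S RL=S RR=W
t=6: FL=W FR=W RL=W RR=S
t=15: FL=S FR=S RL=S RR=W
t=16: FL=S FR=S RL=S RR=W
t=24: FL=W FR=S RL=S RR=S
t=26: FL=W FR=W RL=W RR=S
t=28: FL=W FR=W RL=W RR=S


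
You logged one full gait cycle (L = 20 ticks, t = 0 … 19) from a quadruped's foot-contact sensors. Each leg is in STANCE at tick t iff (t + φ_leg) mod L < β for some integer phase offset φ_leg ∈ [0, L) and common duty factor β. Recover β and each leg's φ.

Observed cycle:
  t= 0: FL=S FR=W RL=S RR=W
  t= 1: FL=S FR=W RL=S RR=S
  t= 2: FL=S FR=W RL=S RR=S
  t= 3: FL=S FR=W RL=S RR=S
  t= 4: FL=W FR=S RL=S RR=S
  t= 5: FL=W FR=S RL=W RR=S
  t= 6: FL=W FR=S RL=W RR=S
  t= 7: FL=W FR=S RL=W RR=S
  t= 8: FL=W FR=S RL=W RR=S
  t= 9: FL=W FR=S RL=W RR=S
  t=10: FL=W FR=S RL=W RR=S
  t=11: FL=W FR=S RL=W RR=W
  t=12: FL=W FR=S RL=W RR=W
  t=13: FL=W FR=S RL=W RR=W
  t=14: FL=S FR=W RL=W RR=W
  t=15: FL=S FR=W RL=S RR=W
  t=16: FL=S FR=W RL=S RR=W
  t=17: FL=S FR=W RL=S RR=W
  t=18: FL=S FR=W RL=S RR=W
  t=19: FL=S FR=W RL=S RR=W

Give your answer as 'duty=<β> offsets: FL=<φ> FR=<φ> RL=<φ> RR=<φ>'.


duty=10 offsets: FL=6 FR=16 RL=5 RR=19

duty β = stance ticks per leg = 10
FL: stance ticks = 10; W→S at t=14 → φ=6
FR: stance ticks = 10; W→S at t=4 → φ=16
RL: stance ticks = 10; W→S at t=15 → φ=5
RR: stance ticks = 10; W→S at t=1 → φ=19


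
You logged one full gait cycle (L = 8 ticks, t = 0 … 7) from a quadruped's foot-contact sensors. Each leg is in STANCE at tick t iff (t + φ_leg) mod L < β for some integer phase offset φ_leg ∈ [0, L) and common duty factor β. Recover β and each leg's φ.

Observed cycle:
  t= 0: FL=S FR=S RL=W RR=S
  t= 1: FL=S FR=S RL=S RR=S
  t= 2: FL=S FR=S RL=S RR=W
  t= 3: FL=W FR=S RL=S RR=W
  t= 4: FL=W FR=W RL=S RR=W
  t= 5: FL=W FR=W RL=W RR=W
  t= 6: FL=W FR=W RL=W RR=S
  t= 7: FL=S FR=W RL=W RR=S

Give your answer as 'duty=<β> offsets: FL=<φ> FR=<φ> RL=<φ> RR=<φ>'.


duty=4 offsets: FL=1 FR=0 RL=7 RR=2

duty β = stance ticks per leg = 4
FL: stance ticks = 4; W→S at t=7 → φ=1
FR: stance ticks = 4; W→S at t=0 → φ=0
RL: stance ticks = 4; W→S at t=1 → φ=7
RR: stance ticks = 4; W→S at t=6 → φ=2


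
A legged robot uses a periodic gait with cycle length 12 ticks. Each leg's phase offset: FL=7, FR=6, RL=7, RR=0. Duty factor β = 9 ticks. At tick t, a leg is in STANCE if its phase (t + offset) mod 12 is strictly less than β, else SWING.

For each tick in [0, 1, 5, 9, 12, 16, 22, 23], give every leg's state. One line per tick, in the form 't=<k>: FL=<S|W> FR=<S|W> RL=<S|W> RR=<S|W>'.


t=0: FL=S FR=S RL=S RR=S
t=1: FL=S FR=S RL=S RR=S
t=5: FL=S FR=W RL=S RR=S
t=9: FL=S FR=S RL=S RR=W
t=12: FL=S FR=S RL=S RR=S
t=16: FL=W FR=W RL=W RR=S
t=22: FL=S FR=S RL=S RR=W
t=23: FL=S FR=S RL=S RR=W

t=0: phase=(7,6,7,0) vs β=9 → FL=S FR=S RL=S RR=S
t=1: phase=(8,7,8,1) vs β=9 → FL=S FR=S RL=S RR=S
t=5: phase=(0,11,0,5) vs β=9 → FL=S FR=W RL=S RR=S
t=9: phase=(4,3,4,9) vs β=9 → FL=S FR=S RL=S RR=W
t=12: phase=(7,6,7,0) vs β=9 → FL=S FR=S RL=S RR=S
t=16: phase=(11,10,11,4) vs β=9 → FL=W FR=W RL=W RR=S
t=22: phase=(5,4,5,10) vs β=9 → FL=S FR=S RL=S RR=W
t=23: phase=(6,5,6,11) vs β=9 → FL=S FR=S RL=S RR=W


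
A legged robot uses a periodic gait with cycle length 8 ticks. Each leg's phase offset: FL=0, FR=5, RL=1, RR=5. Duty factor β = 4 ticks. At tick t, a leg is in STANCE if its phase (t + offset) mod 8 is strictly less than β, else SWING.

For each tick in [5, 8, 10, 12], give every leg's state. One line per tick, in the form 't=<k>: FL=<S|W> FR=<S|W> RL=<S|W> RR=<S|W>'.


t=5: phase=(5,2,6,2) vs β=4 → FL=W FR=S RL=W RR=S
t=8: phase=(0,5,1,5) vs β=4 → FL=S FR=W RL=S RR=W
t=10: phase=(2,7,3,7) vs β=4 → FL=S FR=W RL=S RR=W
t=12: phase=(4,1,5,1) vs β=4 → FL=W FR=S RL=W RR=S

t=5: FL=W FR=S RL=W RR=S
t=8: FL=S FR=W RL=S RR=W
t=10: FL=S FR=W RL=S RR=W
t=12: FL=W FR=S RL=W RR=S


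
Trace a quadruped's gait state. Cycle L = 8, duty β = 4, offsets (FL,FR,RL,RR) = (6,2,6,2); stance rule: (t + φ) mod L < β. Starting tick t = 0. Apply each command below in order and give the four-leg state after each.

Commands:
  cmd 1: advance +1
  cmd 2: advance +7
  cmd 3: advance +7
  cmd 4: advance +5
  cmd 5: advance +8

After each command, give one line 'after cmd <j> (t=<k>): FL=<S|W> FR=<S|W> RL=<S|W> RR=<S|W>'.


after cmd 1 (t=1): FL=W FR=S RL=W RR=S
after cmd 2 (t=8): FL=W FR=S RL=W RR=S
after cmd 3 (t=15): FL=W FR=S RL=W RR=S
after cmd 4 (t=20): FL=S FR=W RL=S RR=W
after cmd 5 (t=28): FL=S FR=W RL=S RR=W

start t=0: FL=W FR=S RL=W RR=S
cmd 1: advance +1 → t=1, phase=(7,3,7,3) → FL=W FR=S RL=W RR=S
cmd 2: advance +7 → t=8, phase=(6,2,6,2) → FL=W FR=S RL=W RR=S
cmd 3: advance +7 → t=15, phase=(5,1,5,1) → FL=W FR=S RL=W RR=S
cmd 4: advance +5 → t=20, phase=(2,6,2,6) → FL=S FR=W RL=S RR=W
cmd 5: advance +8 → t=28, phase=(2,6,2,6) → FL=S FR=W RL=S RR=W


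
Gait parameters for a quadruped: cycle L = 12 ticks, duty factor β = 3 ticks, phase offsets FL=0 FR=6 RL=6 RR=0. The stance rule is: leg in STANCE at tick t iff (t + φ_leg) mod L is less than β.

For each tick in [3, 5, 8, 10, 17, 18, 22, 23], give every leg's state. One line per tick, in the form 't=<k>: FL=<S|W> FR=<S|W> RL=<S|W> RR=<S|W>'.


t=3: FL=W FR=W RL=W RR=W
t=5: FL=W FR=W RL=W RR=W
t=8: FL=W FR=S RL=S RR=W
t=10: FL=W FR=W RL=W RR=W
t=17: FL=W FR=W RL=W RR=W
t=18: FL=W FR=S RL=S RR=W
t=22: FL=W FR=W RL=W RR=W
t=23: FL=W FR=W RL=W RR=W

t=3: phase=(3,9,9,3) vs β=3 → FL=W FR=W RL=W RR=W
t=5: phase=(5,11,11,5) vs β=3 → FL=W FR=W RL=W RR=W
t=8: phase=(8,2,2,8) vs β=3 → FL=W FR=S RL=S RR=W
t=10: phase=(10,4,4,10) vs β=3 → FL=W FR=W RL=W RR=W
t=17: phase=(5,11,11,5) vs β=3 → FL=W FR=W RL=W RR=W
t=18: phase=(6,0,0,6) vs β=3 → FL=W FR=S RL=S RR=W
t=22: phase=(10,4,4,10) vs β=3 → FL=W FR=W RL=W RR=W
t=23: phase=(11,5,5,11) vs β=3 → FL=W FR=W RL=W RR=W


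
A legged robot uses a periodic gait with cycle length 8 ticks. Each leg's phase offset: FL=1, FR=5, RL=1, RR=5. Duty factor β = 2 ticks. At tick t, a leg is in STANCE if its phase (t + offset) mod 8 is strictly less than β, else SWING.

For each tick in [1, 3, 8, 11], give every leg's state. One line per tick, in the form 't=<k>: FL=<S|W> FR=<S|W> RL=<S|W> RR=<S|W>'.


t=1: FL=W FR=W RL=W RR=W
t=3: FL=W FR=S RL=W RR=S
t=8: FL=S FR=W RL=S RR=W
t=11: FL=W FR=S RL=W RR=S

t=1: phase=(2,6,2,6) vs β=2 → FL=W FR=W RL=W RR=W
t=3: phase=(4,0,4,0) vs β=2 → FL=W FR=S RL=W RR=S
t=8: phase=(1,5,1,5) vs β=2 → FL=S FR=W RL=S RR=W
t=11: phase=(4,0,4,0) vs β=2 → FL=W FR=S RL=W RR=S


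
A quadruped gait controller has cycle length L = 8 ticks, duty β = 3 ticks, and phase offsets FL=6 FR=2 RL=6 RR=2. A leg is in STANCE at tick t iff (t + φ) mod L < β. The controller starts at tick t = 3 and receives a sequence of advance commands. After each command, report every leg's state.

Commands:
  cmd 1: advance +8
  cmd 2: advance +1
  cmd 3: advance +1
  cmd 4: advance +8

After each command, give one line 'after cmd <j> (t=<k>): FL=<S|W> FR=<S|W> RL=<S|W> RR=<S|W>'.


start t=3: FL=S FR=W RL=S RR=W
cmd 1: advance +8 → t=11, phase=(1,5,1,5) → FL=S FR=W RL=S RR=W
cmd 2: advance +1 → t=12, phase=(2,6,2,6) → FL=S FR=W RL=S RR=W
cmd 3: advance +1 → t=13, phase=(3,7,3,7) → FL=W FR=W RL=W RR=W
cmd 4: advance +8 → t=21, phase=(3,7,3,7) → FL=W FR=W RL=W RR=W

after cmd 1 (t=11): FL=S FR=W RL=S RR=W
after cmd 2 (t=12): FL=S FR=W RL=S RR=W
after cmd 3 (t=13): FL=W FR=W RL=W RR=W
after cmd 4 (t=21): FL=W FR=W RL=W RR=W


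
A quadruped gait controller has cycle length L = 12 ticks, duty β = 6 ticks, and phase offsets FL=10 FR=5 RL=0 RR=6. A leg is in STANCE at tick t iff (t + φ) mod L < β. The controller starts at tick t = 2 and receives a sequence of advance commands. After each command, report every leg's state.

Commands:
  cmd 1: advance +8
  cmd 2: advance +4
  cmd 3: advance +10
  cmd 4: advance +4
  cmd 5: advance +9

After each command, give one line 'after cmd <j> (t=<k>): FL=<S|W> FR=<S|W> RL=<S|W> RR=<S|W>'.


start t=2: FL=S FR=W RL=S RR=W
cmd 1: advance +8 → t=10, phase=(8,3,10,4) → FL=W FR=S RL=W RR=S
cmd 2: advance +4 → t=14, phase=(0,7,2,8) → FL=S FR=W RL=S RR=W
cmd 3: advance +10 → t=24, phase=(10,5,0,6) → FL=W FR=S RL=S RR=W
cmd 4: advance +4 → t=28, phase=(2,9,4,10) → FL=S FR=W RL=S RR=W
cmd 5: advance +9 → t=37, phase=(11,6,1,7) → FL=W FR=W RL=S RR=W

after cmd 1 (t=10): FL=W FR=S RL=W RR=S
after cmd 2 (t=14): FL=S FR=W RL=S RR=W
after cmd 3 (t=24): FL=W FR=S RL=S RR=W
after cmd 4 (t=28): FL=S FR=W RL=S RR=W
after cmd 5 (t=37): FL=W FR=W RL=S RR=W


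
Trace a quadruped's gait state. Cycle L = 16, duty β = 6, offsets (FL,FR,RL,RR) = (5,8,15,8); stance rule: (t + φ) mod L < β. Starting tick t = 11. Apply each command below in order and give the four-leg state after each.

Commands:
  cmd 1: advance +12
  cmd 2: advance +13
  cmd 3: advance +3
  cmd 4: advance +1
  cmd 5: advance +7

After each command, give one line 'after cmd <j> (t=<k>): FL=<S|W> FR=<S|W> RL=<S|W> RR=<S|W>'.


start t=11: FL=S FR=S RL=W RR=S
cmd 1: advance +12 → t=23, phase=(12,15,6,15) → FL=W FR=W RL=W RR=W
cmd 2: advance +13 → t=36, phase=(9,12,3,12) → FL=W FR=W RL=S RR=W
cmd 3: advance +3 → t=39, phase=(12,15,6,15) → FL=W FR=W RL=W RR=W
cmd 4: advance +1 → t=40, phase=(13,0,7,0) → FL=W FR=S RL=W RR=S
cmd 5: advance +7 → t=47, phase=(4,7,14,7) → FL=S FR=W RL=W RR=W

after cmd 1 (t=23): FL=W FR=W RL=W RR=W
after cmd 2 (t=36): FL=W FR=W RL=S RR=W
after cmd 3 (t=39): FL=W FR=W RL=W RR=W
after cmd 4 (t=40): FL=W FR=S RL=W RR=S
after cmd 5 (t=47): FL=S FR=W RL=W RR=W


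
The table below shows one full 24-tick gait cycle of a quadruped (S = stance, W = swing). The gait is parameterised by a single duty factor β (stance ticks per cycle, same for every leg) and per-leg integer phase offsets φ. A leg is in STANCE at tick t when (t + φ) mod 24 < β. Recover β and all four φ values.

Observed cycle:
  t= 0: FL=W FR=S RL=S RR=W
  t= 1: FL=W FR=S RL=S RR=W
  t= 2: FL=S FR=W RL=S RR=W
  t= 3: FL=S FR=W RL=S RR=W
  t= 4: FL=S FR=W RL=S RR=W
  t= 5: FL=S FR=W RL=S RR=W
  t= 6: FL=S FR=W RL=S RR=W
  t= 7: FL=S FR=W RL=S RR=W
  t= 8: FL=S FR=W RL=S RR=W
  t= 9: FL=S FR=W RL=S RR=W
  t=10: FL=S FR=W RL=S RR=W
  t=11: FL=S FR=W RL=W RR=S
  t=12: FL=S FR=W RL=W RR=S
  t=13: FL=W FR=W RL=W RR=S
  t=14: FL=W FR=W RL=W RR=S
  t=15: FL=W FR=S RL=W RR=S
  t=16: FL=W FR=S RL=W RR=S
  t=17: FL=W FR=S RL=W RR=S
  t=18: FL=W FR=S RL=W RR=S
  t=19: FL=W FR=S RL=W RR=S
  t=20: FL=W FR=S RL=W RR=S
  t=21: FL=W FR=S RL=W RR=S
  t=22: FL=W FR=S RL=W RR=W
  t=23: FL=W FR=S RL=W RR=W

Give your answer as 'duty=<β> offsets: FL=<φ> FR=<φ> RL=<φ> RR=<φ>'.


duty=11 offsets: FL=22 FR=9 RL=0 RR=13

duty β = stance ticks per leg = 11
FL: stance ticks = 11; W→S at t=2 → φ=22
FR: stance ticks = 11; W→S at t=15 → φ=9
RL: stance ticks = 11; W→S at t=0 → φ=0
RR: stance ticks = 11; W→S at t=11 → φ=13


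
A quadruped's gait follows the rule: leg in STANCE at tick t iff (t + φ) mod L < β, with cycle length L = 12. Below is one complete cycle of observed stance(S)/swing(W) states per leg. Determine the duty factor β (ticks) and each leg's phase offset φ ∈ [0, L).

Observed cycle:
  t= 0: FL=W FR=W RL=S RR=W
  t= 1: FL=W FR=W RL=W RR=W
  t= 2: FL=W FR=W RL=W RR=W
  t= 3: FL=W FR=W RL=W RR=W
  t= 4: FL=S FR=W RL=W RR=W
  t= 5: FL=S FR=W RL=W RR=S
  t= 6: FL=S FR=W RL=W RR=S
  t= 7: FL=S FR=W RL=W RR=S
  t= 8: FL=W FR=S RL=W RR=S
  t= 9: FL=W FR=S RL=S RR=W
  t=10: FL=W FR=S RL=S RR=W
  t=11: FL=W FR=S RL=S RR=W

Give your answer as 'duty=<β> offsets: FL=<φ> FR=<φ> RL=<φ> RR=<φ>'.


duty β = stance ticks per leg = 4
FL: stance ticks = 4; W→S at t=4 → φ=8
FR: stance ticks = 4; W→S at t=8 → φ=4
RL: stance ticks = 4; W→S at t=9 → φ=3
RR: stance ticks = 4; W→S at t=5 → φ=7

duty=4 offsets: FL=8 FR=4 RL=3 RR=7


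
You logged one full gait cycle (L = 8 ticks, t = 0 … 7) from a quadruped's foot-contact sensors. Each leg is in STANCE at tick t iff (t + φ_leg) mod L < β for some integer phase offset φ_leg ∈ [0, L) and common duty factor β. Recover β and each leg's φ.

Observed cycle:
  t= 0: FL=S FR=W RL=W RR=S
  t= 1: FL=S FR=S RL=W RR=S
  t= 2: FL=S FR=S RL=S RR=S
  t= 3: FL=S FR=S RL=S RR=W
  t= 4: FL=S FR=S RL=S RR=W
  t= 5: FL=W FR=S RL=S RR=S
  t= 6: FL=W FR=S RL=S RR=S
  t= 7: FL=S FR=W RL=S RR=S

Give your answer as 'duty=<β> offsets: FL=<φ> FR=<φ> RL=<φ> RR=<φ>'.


duty=6 offsets: FL=1 FR=7 RL=6 RR=3

duty β = stance ticks per leg = 6
FL: stance ticks = 6; W→S at t=7 → φ=1
FR: stance ticks = 6; W→S at t=1 → φ=7
RL: stance ticks = 6; W→S at t=2 → φ=6
RR: stance ticks = 6; W→S at t=5 → φ=3


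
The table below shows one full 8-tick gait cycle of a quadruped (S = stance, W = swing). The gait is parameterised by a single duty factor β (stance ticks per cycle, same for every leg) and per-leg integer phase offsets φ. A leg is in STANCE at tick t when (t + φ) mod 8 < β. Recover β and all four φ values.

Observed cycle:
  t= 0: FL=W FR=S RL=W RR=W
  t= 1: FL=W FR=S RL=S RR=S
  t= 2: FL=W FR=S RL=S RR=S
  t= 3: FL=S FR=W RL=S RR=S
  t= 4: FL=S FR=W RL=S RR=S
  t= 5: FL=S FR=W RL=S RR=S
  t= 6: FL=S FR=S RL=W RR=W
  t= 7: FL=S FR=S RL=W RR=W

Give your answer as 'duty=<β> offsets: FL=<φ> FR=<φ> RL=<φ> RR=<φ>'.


duty=5 offsets: FL=5 FR=2 RL=7 RR=7

duty β = stance ticks per leg = 5
FL: stance ticks = 5; W→S at t=3 → φ=5
FR: stance ticks = 5; W→S at t=6 → φ=2
RL: stance ticks = 5; W→S at t=1 → φ=7
RR: stance ticks = 5; W→S at t=1 → φ=7


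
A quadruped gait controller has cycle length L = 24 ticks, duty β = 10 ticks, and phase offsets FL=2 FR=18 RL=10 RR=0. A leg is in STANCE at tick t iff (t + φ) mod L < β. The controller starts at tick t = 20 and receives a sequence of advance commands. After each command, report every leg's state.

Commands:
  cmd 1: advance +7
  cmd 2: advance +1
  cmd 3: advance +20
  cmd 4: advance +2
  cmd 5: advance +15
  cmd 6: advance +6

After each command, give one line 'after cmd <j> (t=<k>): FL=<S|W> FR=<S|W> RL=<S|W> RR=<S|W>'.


start t=20: FL=W FR=W RL=S RR=W
cmd 1: advance +7 → t=27, phase=(5,21,13,3) → FL=S FR=W RL=W RR=S
cmd 2: advance +1 → t=28, phase=(6,22,14,4) → FL=S FR=W RL=W RR=S
cmd 3: advance +20 → t=48, phase=(2,18,10,0) → FL=S FR=W RL=W RR=S
cmd 4: advance +2 → t=50, phase=(4,20,12,2) → FL=S FR=W RL=W RR=S
cmd 5: advance +15 → t=65, phase=(19,11,3,17) → FL=W FR=W RL=S RR=W
cmd 6: advance +6 → t=71, phase=(1,17,9,23) → FL=S FR=W RL=S RR=W

after cmd 1 (t=27): FL=S FR=W RL=W RR=S
after cmd 2 (t=28): FL=S FR=W RL=W RR=S
after cmd 3 (t=48): FL=S FR=W RL=W RR=S
after cmd 4 (t=50): FL=S FR=W RL=W RR=S
after cmd 5 (t=65): FL=W FR=W RL=S RR=W
after cmd 6 (t=71): FL=S FR=W RL=S RR=W


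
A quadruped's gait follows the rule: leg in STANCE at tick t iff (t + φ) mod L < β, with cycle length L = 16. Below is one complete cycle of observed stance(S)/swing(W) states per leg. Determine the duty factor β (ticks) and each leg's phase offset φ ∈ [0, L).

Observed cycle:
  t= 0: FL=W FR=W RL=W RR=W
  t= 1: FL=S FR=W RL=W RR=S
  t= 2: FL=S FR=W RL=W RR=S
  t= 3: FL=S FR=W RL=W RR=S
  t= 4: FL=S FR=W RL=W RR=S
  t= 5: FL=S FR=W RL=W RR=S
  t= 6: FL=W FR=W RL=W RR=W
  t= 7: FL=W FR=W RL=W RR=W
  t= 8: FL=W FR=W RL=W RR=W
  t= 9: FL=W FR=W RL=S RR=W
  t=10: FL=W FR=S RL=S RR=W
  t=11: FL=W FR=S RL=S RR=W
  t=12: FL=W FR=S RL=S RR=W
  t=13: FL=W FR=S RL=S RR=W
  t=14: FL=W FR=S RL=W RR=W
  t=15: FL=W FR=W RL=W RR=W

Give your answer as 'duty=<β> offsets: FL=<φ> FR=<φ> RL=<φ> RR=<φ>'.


duty β = stance ticks per leg = 5
FL: stance ticks = 5; W→S at t=1 → φ=15
FR: stance ticks = 5; W→S at t=10 → φ=6
RL: stance ticks = 5; W→S at t=9 → φ=7
RR: stance ticks = 5; W→S at t=1 → φ=15

duty=5 offsets: FL=15 FR=6 RL=7 RR=15


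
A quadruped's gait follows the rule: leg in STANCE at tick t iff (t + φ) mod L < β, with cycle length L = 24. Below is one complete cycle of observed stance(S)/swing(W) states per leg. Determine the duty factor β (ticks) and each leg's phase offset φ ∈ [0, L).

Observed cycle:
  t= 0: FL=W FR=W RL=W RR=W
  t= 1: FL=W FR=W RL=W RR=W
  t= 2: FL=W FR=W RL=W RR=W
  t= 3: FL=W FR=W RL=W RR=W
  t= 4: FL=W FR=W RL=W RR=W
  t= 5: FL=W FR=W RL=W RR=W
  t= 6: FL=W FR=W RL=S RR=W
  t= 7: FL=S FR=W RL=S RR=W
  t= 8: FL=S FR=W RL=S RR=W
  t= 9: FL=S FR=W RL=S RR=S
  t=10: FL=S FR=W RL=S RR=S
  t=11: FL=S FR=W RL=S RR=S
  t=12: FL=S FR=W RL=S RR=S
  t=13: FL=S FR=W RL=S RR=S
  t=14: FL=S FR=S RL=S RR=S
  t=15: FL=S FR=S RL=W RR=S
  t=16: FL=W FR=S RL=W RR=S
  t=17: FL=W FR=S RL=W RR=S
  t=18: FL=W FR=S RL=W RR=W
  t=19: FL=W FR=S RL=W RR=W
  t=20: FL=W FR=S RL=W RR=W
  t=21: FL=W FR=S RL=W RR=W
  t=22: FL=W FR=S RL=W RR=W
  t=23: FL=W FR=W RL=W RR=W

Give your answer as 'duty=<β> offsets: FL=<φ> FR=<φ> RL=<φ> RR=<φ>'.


duty=9 offsets: FL=17 FR=10 RL=18 RR=15

duty β = stance ticks per leg = 9
FL: stance ticks = 9; W→S at t=7 → φ=17
FR: stance ticks = 9; W→S at t=14 → φ=10
RL: stance ticks = 9; W→S at t=6 → φ=18
RR: stance ticks = 9; W→S at t=9 → φ=15


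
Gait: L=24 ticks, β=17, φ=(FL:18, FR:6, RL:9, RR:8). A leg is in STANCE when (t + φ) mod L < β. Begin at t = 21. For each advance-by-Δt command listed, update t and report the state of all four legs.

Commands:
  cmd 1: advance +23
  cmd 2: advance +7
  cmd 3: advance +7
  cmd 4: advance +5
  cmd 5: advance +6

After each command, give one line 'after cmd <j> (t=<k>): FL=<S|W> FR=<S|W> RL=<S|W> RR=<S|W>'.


start t=21: FL=S FR=S RL=S RR=S
cmd 1: advance +23 → t=44, phase=(14,2,5,4) → FL=S FR=S RL=S RR=S
cmd 2: advance +7 → t=51, phase=(21,9,12,11) → FL=W FR=S RL=S RR=S
cmd 3: advance +7 → t=58, phase=(4,16,19,18) → FL=S FR=S RL=W RR=W
cmd 4: advance +5 → t=63, phase=(9,21,0,23) → FL=S FR=W RL=S RR=W
cmd 5: advance +6 → t=69, phase=(15,3,6,5) → FL=S FR=S RL=S RR=S

after cmd 1 (t=44): FL=S FR=S RL=S RR=S
after cmd 2 (t=51): FL=W FR=S RL=S RR=S
after cmd 3 (t=58): FL=S FR=S RL=W RR=W
after cmd 4 (t=63): FL=S FR=W RL=S RR=W
after cmd 5 (t=69): FL=S FR=S RL=S RR=S


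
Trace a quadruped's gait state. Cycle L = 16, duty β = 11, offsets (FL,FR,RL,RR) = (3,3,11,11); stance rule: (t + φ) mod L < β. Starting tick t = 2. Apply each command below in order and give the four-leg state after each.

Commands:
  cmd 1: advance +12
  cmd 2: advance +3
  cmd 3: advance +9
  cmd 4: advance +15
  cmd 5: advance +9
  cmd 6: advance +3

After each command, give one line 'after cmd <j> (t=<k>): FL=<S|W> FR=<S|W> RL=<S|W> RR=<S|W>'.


after cmd 1 (t=14): FL=S FR=S RL=S RR=S
after cmd 2 (t=17): FL=S FR=S RL=W RR=W
after cmd 3 (t=26): FL=W FR=W RL=S RR=S
after cmd 4 (t=41): FL=W FR=W RL=S RR=S
after cmd 5 (t=50): FL=S FR=S RL=W RR=W
after cmd 6 (t=53): FL=S FR=S RL=S RR=S

start t=2: FL=S FR=S RL=W RR=W
cmd 1: advance +12 → t=14, phase=(1,1,9,9) → FL=S FR=S RL=S RR=S
cmd 2: advance +3 → t=17, phase=(4,4,12,12) → FL=S FR=S RL=W RR=W
cmd 3: advance +9 → t=26, phase=(13,13,5,5) → FL=W FR=W RL=S RR=S
cmd 4: advance +15 → t=41, phase=(12,12,4,4) → FL=W FR=W RL=S RR=S
cmd 5: advance +9 → t=50, phase=(5,5,13,13) → FL=S FR=S RL=W RR=W
cmd 6: advance +3 → t=53, phase=(8,8,0,0) → FL=S FR=S RL=S RR=S


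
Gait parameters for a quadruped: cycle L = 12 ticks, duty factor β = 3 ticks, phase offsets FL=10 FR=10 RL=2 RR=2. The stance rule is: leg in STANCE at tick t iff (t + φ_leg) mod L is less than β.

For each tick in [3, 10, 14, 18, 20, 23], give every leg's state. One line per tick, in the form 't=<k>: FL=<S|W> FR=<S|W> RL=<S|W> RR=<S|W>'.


t=3: phase=(1,1,5,5) vs β=3 → FL=S FR=S RL=W RR=W
t=10: phase=(8,8,0,0) vs β=3 → FL=W FR=W RL=S RR=S
t=14: phase=(0,0,4,4) vs β=3 → FL=S FR=S RL=W RR=W
t=18: phase=(4,4,8,8) vs β=3 → FL=W FR=W RL=W RR=W
t=20: phase=(6,6,10,10) vs β=3 → FL=W FR=W RL=W RR=W
t=23: phase=(9,9,1,1) vs β=3 → FL=W FR=W RL=S RR=S

t=3: FL=S FR=S RL=W RR=W
t=10: FL=W FR=W RL=S RR=S
t=14: FL=S FR=S RL=W RR=W
t=18: FL=W FR=W RL=W RR=W
t=20: FL=W FR=W RL=W RR=W
t=23: FL=W FR=W RL=S RR=S


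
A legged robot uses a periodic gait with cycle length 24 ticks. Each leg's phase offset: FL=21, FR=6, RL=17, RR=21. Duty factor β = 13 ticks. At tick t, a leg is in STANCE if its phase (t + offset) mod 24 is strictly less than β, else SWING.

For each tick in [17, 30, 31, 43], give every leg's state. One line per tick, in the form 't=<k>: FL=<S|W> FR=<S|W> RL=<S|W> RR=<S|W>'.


t=17: phase=(14,23,10,14) vs β=13 → FL=W FR=W RL=S RR=W
t=30: phase=(3,12,23,3) vs β=13 → FL=S FR=S RL=W RR=S
t=31: phase=(4,13,0,4) vs β=13 → FL=S FR=W RL=S RR=S
t=43: phase=(16,1,12,16) vs β=13 → FL=W FR=S RL=S RR=W

t=17: FL=W FR=W RL=S RR=W
t=30: FL=S FR=S RL=W RR=S
t=31: FL=S FR=W RL=S RR=S
t=43: FL=W FR=S RL=S RR=W


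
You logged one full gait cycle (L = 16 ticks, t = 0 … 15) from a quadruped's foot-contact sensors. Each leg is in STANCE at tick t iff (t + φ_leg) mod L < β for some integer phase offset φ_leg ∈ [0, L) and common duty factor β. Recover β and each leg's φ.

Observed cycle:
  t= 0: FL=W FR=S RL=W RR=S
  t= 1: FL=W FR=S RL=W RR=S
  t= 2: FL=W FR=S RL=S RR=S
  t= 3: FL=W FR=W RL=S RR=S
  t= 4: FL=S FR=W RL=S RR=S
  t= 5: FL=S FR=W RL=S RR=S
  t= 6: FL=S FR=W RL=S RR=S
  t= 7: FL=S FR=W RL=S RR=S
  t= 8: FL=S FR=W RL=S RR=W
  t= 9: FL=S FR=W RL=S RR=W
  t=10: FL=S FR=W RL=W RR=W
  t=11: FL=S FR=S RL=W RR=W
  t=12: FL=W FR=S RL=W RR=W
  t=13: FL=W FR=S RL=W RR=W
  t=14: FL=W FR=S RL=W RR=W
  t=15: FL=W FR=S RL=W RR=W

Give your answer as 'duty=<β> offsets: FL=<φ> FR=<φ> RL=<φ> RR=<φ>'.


duty=8 offsets: FL=12 FR=5 RL=14 RR=0

duty β = stance ticks per leg = 8
FL: stance ticks = 8; W→S at t=4 → φ=12
FR: stance ticks = 8; W→S at t=11 → φ=5
RL: stance ticks = 8; W→S at t=2 → φ=14
RR: stance ticks = 8; W→S at t=0 → φ=0


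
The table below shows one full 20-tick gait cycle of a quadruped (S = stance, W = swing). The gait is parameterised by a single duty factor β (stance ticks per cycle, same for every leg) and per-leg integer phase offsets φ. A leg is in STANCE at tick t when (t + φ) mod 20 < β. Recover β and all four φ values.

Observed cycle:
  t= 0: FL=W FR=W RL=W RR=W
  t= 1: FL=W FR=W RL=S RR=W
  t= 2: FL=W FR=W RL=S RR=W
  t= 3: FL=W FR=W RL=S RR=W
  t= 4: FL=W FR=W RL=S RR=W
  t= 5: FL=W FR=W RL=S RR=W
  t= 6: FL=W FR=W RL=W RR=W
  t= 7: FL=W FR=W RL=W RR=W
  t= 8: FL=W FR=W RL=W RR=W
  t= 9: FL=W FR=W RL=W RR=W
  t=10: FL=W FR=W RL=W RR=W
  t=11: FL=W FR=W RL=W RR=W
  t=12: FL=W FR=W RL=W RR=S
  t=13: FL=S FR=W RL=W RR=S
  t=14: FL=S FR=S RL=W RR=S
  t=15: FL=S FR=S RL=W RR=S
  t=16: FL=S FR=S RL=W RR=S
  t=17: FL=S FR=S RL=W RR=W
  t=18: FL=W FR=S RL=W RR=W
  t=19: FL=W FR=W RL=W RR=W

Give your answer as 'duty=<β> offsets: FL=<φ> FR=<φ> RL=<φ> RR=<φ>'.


duty=5 offsets: FL=7 FR=6 RL=19 RR=8

duty β = stance ticks per leg = 5
FL: stance ticks = 5; W→S at t=13 → φ=7
FR: stance ticks = 5; W→S at t=14 → φ=6
RL: stance ticks = 5; W→S at t=1 → φ=19
RR: stance ticks = 5; W→S at t=12 → φ=8


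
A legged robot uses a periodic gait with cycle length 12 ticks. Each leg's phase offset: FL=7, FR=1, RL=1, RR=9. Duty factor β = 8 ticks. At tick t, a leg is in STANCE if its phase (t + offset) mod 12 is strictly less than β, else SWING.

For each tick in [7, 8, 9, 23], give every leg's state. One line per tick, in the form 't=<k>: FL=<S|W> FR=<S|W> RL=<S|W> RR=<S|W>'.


t=7: phase=(2,8,8,4) vs β=8 → FL=S FR=W RL=W RR=S
t=8: phase=(3,9,9,5) vs β=8 → FL=S FR=W RL=W RR=S
t=9: phase=(4,10,10,6) vs β=8 → FL=S FR=W RL=W RR=S
t=23: phase=(6,0,0,8) vs β=8 → FL=S FR=S RL=S RR=W

t=7: FL=S FR=W RL=W RR=S
t=8: FL=S FR=W RL=W RR=S
t=9: FL=S FR=W RL=W RR=S
t=23: FL=S FR=S RL=S RR=W


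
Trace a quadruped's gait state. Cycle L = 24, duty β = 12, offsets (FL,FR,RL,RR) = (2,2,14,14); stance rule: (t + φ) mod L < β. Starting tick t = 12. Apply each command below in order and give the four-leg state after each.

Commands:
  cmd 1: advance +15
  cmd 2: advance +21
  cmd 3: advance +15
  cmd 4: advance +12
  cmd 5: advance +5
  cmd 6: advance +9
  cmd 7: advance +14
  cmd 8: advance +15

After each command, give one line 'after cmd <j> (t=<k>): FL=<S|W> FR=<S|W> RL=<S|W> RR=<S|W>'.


start t=12: FL=W FR=W RL=S RR=S
cmd 1: advance +15 → t=27, phase=(5,5,17,17) → FL=S FR=S RL=W RR=W
cmd 2: advance +21 → t=48, phase=(2,2,14,14) → FL=S FR=S RL=W RR=W
cmd 3: advance +15 → t=63, phase=(17,17,5,5) → FL=W FR=W RL=S RR=S
cmd 4: advance +12 → t=75, phase=(5,5,17,17) → FL=S FR=S RL=W RR=W
cmd 5: advance +5 → t=80, phase=(10,10,22,22) → FL=S FR=S RL=W RR=W
cmd 6: advance +9 → t=89, phase=(19,19,7,7) → FL=W FR=W RL=S RR=S
cmd 7: advance +14 → t=103, phase=(9,9,21,21) → FL=S FR=S RL=W RR=W
cmd 8: advance +15 → t=118, phase=(0,0,12,12) → FL=S FR=S RL=W RR=W

after cmd 1 (t=27): FL=S FR=S RL=W RR=W
after cmd 2 (t=48): FL=S FR=S RL=W RR=W
after cmd 3 (t=63): FL=W FR=W RL=S RR=S
after cmd 4 (t=75): FL=S FR=S RL=W RR=W
after cmd 5 (t=80): FL=S FR=S RL=W RR=W
after cmd 6 (t=89): FL=W FR=W RL=S RR=S
after cmd 7 (t=103): FL=S FR=S RL=W RR=W
after cmd 8 (t=118): FL=S FR=S RL=W RR=W


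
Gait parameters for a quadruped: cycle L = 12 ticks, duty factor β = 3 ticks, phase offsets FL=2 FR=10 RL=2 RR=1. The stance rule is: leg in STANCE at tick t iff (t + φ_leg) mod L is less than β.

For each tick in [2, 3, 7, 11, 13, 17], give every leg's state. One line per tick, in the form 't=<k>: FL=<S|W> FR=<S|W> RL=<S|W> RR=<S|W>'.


t=2: phase=(4,0,4,3) vs β=3 → FL=W FR=S RL=W RR=W
t=3: phase=(5,1,5,4) vs β=3 → FL=W FR=S RL=W RR=W
t=7: phase=(9,5,9,8) vs β=3 → FL=W FR=W RL=W RR=W
t=11: phase=(1,9,1,0) vs β=3 → FL=S FR=W RL=S RR=S
t=13: phase=(3,11,3,2) vs β=3 → FL=W FR=W RL=W RR=S
t=17: phase=(7,3,7,6) vs β=3 → FL=W FR=W RL=W RR=W

t=2: FL=W FR=S RL=W RR=W
t=3: FL=W FR=S RL=W RR=W
t=7: FL=W FR=W RL=W RR=W
t=11: FL=S FR=W RL=S RR=S
t=13: FL=W FR=W RL=W RR=S
t=17: FL=W FR=W RL=W RR=W


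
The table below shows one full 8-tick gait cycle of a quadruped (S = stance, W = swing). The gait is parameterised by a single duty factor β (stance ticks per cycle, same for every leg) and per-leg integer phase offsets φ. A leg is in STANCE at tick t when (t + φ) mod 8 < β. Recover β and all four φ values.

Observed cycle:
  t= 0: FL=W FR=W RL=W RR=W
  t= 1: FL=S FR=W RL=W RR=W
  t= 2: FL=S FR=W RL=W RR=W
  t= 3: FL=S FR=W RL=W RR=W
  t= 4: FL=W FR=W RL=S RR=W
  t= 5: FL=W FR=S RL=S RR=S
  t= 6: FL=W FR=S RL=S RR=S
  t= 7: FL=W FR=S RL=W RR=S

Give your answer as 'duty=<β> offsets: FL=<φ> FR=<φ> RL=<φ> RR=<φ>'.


duty=3 offsets: FL=7 FR=3 RL=4 RR=3

duty β = stance ticks per leg = 3
FL: stance ticks = 3; W→S at t=1 → φ=7
FR: stance ticks = 3; W→S at t=5 → φ=3
RL: stance ticks = 3; W→S at t=4 → φ=4
RR: stance ticks = 3; W→S at t=5 → φ=3


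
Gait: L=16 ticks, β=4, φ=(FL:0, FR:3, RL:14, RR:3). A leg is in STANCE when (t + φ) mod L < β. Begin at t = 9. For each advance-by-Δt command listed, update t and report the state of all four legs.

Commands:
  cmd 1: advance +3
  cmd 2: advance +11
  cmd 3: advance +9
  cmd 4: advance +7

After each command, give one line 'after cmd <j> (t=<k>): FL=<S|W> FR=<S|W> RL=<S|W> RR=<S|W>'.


start t=9: FL=W FR=W RL=W RR=W
cmd 1: advance +3 → t=12, phase=(12,15,10,15) → FL=W FR=W RL=W RR=W
cmd 2: advance +11 → t=23, phase=(7,10,5,10) → FL=W FR=W RL=W RR=W
cmd 3: advance +9 → t=32, phase=(0,3,14,3) → FL=S FR=S RL=W RR=S
cmd 4: advance +7 → t=39, phase=(7,10,5,10) → FL=W FR=W RL=W RR=W

after cmd 1 (t=12): FL=W FR=W RL=W RR=W
after cmd 2 (t=23): FL=W FR=W RL=W RR=W
after cmd 3 (t=32): FL=S FR=S RL=W RR=S
after cmd 4 (t=39): FL=W FR=W RL=W RR=W


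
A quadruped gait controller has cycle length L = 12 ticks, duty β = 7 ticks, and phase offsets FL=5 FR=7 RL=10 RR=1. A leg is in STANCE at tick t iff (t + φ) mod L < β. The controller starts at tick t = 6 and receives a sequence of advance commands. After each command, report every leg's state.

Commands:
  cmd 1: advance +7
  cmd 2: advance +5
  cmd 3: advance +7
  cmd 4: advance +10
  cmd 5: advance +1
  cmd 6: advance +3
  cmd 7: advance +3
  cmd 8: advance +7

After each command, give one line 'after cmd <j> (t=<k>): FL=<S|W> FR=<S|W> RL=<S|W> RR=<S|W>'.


after cmd 1 (t=13): FL=S FR=W RL=W RR=S
after cmd 2 (t=18): FL=W FR=S RL=S RR=W
after cmd 3 (t=25): FL=S FR=W RL=W RR=S
after cmd 4 (t=35): FL=S FR=S RL=W RR=S
after cmd 5 (t=36): FL=S FR=W RL=W RR=S
after cmd 6 (t=39): FL=W FR=W RL=S RR=S
after cmd 7 (t=42): FL=W FR=S RL=S RR=W
after cmd 8 (t=49): FL=S FR=W RL=W RR=S

start t=6: FL=W FR=S RL=S RR=W
cmd 1: advance +7 → t=13, phase=(6,8,11,2) → FL=S FR=W RL=W RR=S
cmd 2: advance +5 → t=18, phase=(11,1,4,7) → FL=W FR=S RL=S RR=W
cmd 3: advance +7 → t=25, phase=(6,8,11,2) → FL=S FR=W RL=W RR=S
cmd 4: advance +10 → t=35, phase=(4,6,9,0) → FL=S FR=S RL=W RR=S
cmd 5: advance +1 → t=36, phase=(5,7,10,1) → FL=S FR=W RL=W RR=S
cmd 6: advance +3 → t=39, phase=(8,10,1,4) → FL=W FR=W RL=S RR=S
cmd 7: advance +3 → t=42, phase=(11,1,4,7) → FL=W FR=S RL=S RR=W
cmd 8: advance +7 → t=49, phase=(6,8,11,2) → FL=S FR=W RL=W RR=S


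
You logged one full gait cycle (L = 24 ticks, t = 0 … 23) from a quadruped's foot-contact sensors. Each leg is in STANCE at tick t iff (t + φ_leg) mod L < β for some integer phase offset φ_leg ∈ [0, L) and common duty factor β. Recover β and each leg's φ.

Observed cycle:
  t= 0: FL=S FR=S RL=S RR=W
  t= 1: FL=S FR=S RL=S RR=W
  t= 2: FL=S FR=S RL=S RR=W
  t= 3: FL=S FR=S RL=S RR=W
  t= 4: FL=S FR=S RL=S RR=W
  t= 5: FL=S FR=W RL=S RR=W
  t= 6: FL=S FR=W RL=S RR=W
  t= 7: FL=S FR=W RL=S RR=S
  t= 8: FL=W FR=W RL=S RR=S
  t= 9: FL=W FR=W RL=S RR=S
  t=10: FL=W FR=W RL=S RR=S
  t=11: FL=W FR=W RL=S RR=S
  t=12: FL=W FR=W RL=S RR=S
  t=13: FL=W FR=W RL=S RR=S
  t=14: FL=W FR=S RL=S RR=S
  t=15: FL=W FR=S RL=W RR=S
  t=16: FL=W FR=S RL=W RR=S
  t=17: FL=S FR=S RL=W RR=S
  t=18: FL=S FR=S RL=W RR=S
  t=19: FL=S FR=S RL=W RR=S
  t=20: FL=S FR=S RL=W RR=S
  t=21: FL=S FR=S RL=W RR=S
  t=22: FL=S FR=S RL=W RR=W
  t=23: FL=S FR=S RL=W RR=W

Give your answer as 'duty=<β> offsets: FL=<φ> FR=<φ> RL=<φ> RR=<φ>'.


duty β = stance ticks per leg = 15
FL: stance ticks = 15; W→S at t=17 → φ=7
FR: stance ticks = 15; W→S at t=14 → φ=10
RL: stance ticks = 15; W→S at t=0 → φ=0
RR: stance ticks = 15; W→S at t=7 → φ=17

duty=15 offsets: FL=7 FR=10 RL=0 RR=17


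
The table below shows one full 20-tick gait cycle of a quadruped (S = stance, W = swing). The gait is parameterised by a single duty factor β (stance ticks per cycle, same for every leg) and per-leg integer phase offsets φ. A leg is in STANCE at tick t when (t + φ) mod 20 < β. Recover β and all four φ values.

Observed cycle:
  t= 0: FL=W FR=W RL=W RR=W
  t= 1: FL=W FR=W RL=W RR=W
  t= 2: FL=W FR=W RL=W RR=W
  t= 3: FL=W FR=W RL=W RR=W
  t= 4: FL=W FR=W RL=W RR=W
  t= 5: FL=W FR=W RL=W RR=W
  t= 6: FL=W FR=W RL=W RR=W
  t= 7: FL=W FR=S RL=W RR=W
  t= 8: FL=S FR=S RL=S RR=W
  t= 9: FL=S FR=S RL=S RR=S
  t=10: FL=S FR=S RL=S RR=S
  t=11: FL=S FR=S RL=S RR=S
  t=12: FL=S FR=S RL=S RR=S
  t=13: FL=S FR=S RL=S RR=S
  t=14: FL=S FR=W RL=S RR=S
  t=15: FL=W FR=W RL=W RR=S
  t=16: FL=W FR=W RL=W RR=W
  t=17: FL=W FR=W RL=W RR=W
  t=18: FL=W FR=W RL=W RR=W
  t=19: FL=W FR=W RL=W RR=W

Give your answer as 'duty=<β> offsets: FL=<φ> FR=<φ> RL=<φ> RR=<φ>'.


duty β = stance ticks per leg = 7
FL: stance ticks = 7; W→S at t=8 → φ=12
FR: stance ticks = 7; W→S at t=7 → φ=13
RL: stance ticks = 7; W→S at t=8 → φ=12
RR: stance ticks = 7; W→S at t=9 → φ=11

duty=7 offsets: FL=12 FR=13 RL=12 RR=11


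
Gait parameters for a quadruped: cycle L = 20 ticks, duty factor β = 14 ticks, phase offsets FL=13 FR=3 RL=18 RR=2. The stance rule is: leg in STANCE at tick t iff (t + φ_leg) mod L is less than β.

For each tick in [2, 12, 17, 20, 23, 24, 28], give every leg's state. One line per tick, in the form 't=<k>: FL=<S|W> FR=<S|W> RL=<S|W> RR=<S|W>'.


t=2: phase=(15,5,0,4) vs β=14 → FL=W FR=S RL=S RR=S
t=12: phase=(5,15,10,14) vs β=14 → FL=S FR=W RL=S RR=W
t=17: phase=(10,0,15,19) vs β=14 → FL=S FR=S RL=W RR=W
t=20: phase=(13,3,18,2) vs β=14 → FL=S FR=S RL=W RR=S
t=23: phase=(16,6,1,5) vs β=14 → FL=W FR=S RL=S RR=S
t=24: phase=(17,7,2,6) vs β=14 → FL=W FR=S RL=S RR=S
t=28: phase=(1,11,6,10) vs β=14 → FL=S FR=S RL=S RR=S

t=2: FL=W FR=S RL=S RR=S
t=12: FL=S FR=W RL=S RR=W
t=17: FL=S FR=S RL=W RR=W
t=20: FL=S FR=S RL=W RR=S
t=23: FL=W FR=S RL=S RR=S
t=24: FL=W FR=S RL=S RR=S
t=28: FL=S FR=S RL=S RR=S


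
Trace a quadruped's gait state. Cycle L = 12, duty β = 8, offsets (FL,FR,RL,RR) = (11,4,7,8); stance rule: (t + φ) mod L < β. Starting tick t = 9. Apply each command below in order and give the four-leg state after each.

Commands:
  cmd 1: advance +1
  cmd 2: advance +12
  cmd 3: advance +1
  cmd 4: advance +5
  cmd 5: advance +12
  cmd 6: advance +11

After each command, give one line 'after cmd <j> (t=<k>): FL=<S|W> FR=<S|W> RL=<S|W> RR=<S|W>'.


after cmd 1 (t=10): FL=W FR=S RL=S RR=S
after cmd 2 (t=22): FL=W FR=S RL=S RR=S
after cmd 3 (t=23): FL=W FR=S RL=S RR=S
after cmd 4 (t=28): FL=S FR=W RL=W RR=S
after cmd 5 (t=40): FL=S FR=W RL=W RR=S
after cmd 6 (t=51): FL=S FR=S RL=W RR=W

start t=9: FL=W FR=S RL=S RR=S
cmd 1: advance +1 → t=10, phase=(9,2,5,6) → FL=W FR=S RL=S RR=S
cmd 2: advance +12 → t=22, phase=(9,2,5,6) → FL=W FR=S RL=S RR=S
cmd 3: advance +1 → t=23, phase=(10,3,6,7) → FL=W FR=S RL=S RR=S
cmd 4: advance +5 → t=28, phase=(3,8,11,0) → FL=S FR=W RL=W RR=S
cmd 5: advance +12 → t=40, phase=(3,8,11,0) → FL=S FR=W RL=W RR=S
cmd 6: advance +11 → t=51, phase=(2,7,10,11) → FL=S FR=S RL=W RR=W


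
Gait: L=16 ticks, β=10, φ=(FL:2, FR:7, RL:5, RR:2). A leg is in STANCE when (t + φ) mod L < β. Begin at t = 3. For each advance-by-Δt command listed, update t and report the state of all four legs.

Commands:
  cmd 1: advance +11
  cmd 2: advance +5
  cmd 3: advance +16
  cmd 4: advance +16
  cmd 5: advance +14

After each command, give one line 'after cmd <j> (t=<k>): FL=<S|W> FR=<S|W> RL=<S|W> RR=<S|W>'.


start t=3: FL=S FR=W RL=S RR=S
cmd 1: advance +11 → t=14, phase=(0,5,3,0) → FL=S FR=S RL=S RR=S
cmd 2: advance +5 → t=19, phase=(5,10,8,5) → FL=S FR=W RL=S RR=S
cmd 3: advance +16 → t=35, phase=(5,10,8,5) → FL=S FR=W RL=S RR=S
cmd 4: advance +16 → t=51, phase=(5,10,8,5) → FL=S FR=W RL=S RR=S
cmd 5: advance +14 → t=65, phase=(3,8,6,3) → FL=S FR=S RL=S RR=S

after cmd 1 (t=14): FL=S FR=S RL=S RR=S
after cmd 2 (t=19): FL=S FR=W RL=S RR=S
after cmd 3 (t=35): FL=S FR=W RL=S RR=S
after cmd 4 (t=51): FL=S FR=W RL=S RR=S
after cmd 5 (t=65): FL=S FR=S RL=S RR=S


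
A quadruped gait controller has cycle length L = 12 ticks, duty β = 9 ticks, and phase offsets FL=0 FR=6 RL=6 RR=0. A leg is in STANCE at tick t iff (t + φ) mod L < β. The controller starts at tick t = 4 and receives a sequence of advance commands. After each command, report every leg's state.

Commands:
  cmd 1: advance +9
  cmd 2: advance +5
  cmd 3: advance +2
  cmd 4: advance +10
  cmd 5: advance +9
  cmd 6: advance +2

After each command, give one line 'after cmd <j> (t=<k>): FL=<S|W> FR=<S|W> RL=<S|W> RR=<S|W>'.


start t=4: FL=S FR=W RL=W RR=S
cmd 1: advance +9 → t=13, phase=(1,7,7,1) → FL=S FR=S RL=S RR=S
cmd 2: advance +5 → t=18, phase=(6,0,0,6) → FL=S FR=S RL=S RR=S
cmd 3: advance +2 → t=20, phase=(8,2,2,8) → FL=S FR=S RL=S RR=S
cmd 4: advance +10 → t=30, phase=(6,0,0,6) → FL=S FR=S RL=S RR=S
cmd 5: advance +9 → t=39, phase=(3,9,9,3) → FL=S FR=W RL=W RR=S
cmd 6: advance +2 → t=41, phase=(5,11,11,5) → FL=S FR=W RL=W RR=S

after cmd 1 (t=13): FL=S FR=S RL=S RR=S
after cmd 2 (t=18): FL=S FR=S RL=S RR=S
after cmd 3 (t=20): FL=S FR=S RL=S RR=S
after cmd 4 (t=30): FL=S FR=S RL=S RR=S
after cmd 5 (t=39): FL=S FR=W RL=W RR=S
after cmd 6 (t=41): FL=S FR=W RL=W RR=S


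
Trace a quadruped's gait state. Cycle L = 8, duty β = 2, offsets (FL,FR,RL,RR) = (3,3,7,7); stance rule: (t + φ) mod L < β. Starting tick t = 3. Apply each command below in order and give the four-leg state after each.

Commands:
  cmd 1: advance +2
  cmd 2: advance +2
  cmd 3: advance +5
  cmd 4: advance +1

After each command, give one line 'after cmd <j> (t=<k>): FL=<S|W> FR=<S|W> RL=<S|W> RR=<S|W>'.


start t=3: FL=W FR=W RL=W RR=W
cmd 1: advance +2 → t=5, phase=(0,0,4,4) → FL=S FR=S RL=W RR=W
cmd 2: advance +2 → t=7, phase=(2,2,6,6) → FL=W FR=W RL=W RR=W
cmd 3: advance +5 → t=12, phase=(7,7,3,3) → FL=W FR=W RL=W RR=W
cmd 4: advance +1 → t=13, phase=(0,0,4,4) → FL=S FR=S RL=W RR=W

after cmd 1 (t=5): FL=S FR=S RL=W RR=W
after cmd 2 (t=7): FL=W FR=W RL=W RR=W
after cmd 3 (t=12): FL=W FR=W RL=W RR=W
after cmd 4 (t=13): FL=S FR=S RL=W RR=W


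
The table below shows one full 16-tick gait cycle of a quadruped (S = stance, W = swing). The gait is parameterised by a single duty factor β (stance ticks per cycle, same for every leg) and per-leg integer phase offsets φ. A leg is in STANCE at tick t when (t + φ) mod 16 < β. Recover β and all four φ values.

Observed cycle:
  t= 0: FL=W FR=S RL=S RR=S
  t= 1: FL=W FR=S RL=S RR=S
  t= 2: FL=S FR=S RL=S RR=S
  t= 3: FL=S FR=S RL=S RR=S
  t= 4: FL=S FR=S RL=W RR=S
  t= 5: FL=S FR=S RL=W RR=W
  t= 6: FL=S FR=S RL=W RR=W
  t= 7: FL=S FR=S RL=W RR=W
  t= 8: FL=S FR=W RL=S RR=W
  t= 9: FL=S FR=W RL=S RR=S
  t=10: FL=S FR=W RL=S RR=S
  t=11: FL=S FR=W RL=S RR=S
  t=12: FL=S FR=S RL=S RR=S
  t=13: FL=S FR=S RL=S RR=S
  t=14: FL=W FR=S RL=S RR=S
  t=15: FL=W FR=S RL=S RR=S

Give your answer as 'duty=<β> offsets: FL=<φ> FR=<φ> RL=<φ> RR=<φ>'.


duty=12 offsets: FL=14 FR=4 RL=8 RR=7

duty β = stance ticks per leg = 12
FL: stance ticks = 12; W→S at t=2 → φ=14
FR: stance ticks = 12; W→S at t=12 → φ=4
RL: stance ticks = 12; W→S at t=8 → φ=8
RR: stance ticks = 12; W→S at t=9 → φ=7


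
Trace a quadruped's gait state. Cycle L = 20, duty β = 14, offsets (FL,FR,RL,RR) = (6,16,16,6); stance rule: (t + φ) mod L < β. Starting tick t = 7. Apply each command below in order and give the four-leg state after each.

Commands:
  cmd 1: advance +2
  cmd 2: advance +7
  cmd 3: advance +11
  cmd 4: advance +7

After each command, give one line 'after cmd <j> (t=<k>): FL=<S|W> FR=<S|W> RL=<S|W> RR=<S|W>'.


start t=7: FL=S FR=S RL=S RR=S
cmd 1: advance +2 → t=9, phase=(15,5,5,15) → FL=W FR=S RL=S RR=W
cmd 2: advance +7 → t=16, phase=(2,12,12,2) → FL=S FR=S RL=S RR=S
cmd 3: advance +11 → t=27, phase=(13,3,3,13) → FL=S FR=S RL=S RR=S
cmd 4: advance +7 → t=34, phase=(0,10,10,0) → FL=S FR=S RL=S RR=S

after cmd 1 (t=9): FL=W FR=S RL=S RR=W
after cmd 2 (t=16): FL=S FR=S RL=S RR=S
after cmd 3 (t=27): FL=S FR=S RL=S RR=S
after cmd 4 (t=34): FL=S FR=S RL=S RR=S
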